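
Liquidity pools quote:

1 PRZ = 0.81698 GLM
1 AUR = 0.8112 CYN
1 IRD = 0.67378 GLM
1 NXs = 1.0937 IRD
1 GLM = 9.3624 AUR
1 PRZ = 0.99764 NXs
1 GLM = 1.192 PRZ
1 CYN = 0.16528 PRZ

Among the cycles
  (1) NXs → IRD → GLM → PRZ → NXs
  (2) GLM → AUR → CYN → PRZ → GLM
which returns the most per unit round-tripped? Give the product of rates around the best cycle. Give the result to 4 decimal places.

(1) 1.0937 × 0.67378 × 1.192 × 0.99764 = 0.87633
(2) 9.3624 × 0.8112 × 0.16528 × 0.81698 = 1.02553
Highest is cycle (2) at 1.0255 (>1, arbitrage).

1.0255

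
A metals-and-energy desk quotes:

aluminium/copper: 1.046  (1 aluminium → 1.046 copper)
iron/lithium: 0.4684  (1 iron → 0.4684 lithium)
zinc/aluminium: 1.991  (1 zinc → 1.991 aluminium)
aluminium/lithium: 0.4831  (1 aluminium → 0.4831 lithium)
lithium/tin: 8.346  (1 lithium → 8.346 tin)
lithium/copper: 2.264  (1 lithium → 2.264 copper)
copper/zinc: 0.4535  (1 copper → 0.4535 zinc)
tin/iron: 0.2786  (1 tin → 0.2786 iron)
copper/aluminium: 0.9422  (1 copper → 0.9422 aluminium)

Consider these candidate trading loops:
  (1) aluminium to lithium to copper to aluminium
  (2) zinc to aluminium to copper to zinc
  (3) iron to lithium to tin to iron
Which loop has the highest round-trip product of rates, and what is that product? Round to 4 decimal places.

1.0891

(1) 0.4831 × 2.264 × 0.9422 = 1.03052
(2) 1.991 × 1.046 × 0.4535 = 0.94445
(3) 0.4684 × 8.346 × 0.2786 = 1.08912
Highest is cycle (3) at 1.0891 (>1, arbitrage).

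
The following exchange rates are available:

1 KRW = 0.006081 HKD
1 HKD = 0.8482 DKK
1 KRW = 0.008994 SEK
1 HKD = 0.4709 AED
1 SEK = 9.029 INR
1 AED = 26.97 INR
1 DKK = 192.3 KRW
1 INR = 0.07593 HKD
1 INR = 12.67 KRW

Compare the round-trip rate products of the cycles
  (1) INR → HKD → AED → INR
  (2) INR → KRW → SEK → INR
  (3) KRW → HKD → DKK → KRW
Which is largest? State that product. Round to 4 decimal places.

1.0289

(1) 0.07593 × 0.4709 × 26.97 = 0.96432
(2) 12.67 × 0.008994 × 9.029 = 1.02889
(3) 0.006081 × 0.8482 × 192.3 = 0.99186
Highest is cycle (2) at 1.0289 (>1, arbitrage).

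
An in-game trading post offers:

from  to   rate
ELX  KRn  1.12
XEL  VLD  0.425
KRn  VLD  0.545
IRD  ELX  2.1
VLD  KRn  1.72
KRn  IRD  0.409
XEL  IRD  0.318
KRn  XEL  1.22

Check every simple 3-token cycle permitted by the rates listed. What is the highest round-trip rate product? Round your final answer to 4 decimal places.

0.9620

IRD→ELX→KRn→IRD: 2.1 × 1.12 × 0.409 = 0.96197
KRn→XEL→VLD→KRn: 1.22 × 0.425 × 1.72 = 0.89182
Maximum is IRD→ELX→KRn→IRD at 0.9620; no arbitrage — every cycle loses value.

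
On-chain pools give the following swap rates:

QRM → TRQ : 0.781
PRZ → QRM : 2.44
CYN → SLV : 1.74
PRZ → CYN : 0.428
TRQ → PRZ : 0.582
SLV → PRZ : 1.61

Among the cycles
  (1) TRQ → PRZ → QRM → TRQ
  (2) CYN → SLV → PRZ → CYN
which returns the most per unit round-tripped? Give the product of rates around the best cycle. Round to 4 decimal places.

(1) 0.582 × 2.44 × 0.781 = 1.10908
(2) 1.74 × 1.61 × 0.428 = 1.19900
Highest is cycle (2) at 1.1990 (>1, arbitrage).

1.1990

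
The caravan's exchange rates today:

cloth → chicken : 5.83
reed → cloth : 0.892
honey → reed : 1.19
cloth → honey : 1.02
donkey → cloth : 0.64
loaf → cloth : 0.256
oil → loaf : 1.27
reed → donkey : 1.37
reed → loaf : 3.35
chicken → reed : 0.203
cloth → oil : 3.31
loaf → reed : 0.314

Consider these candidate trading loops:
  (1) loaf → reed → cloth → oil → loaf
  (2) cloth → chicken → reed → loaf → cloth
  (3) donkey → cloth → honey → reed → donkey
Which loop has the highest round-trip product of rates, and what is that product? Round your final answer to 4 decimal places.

1.1774

(1) 0.314 × 0.892 × 3.31 × 1.27 = 1.17741
(2) 5.83 × 0.203 × 3.35 × 0.256 = 1.01496
(3) 0.64 × 1.02 × 1.19 × 1.37 = 1.06426
Highest is cycle (1) at 1.1774 (>1, arbitrage).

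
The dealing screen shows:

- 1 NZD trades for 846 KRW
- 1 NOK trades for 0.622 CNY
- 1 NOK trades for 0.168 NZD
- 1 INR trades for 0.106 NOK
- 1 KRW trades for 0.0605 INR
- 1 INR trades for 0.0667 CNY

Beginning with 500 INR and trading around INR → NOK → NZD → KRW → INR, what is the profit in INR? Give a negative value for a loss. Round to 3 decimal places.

-44.267

500 INR × 0.106 = 53 NOK
53 NOK × 0.168 = 8.904 NZD
8.904 NZD × 846 = 7532.784 KRW
7532.784 KRW × 0.0605 = 455.733432 INR
Net change: 455.733432 − 500 = -44.266568 INR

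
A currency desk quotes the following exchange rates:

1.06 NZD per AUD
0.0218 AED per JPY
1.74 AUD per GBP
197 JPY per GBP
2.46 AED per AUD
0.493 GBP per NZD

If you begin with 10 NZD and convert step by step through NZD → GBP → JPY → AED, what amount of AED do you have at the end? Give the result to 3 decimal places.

21.172

10 NZD × 0.493 = 4.93 GBP
4.93 GBP × 197 = 971.21 JPY
971.21 JPY × 0.0218 = 21.172378 AED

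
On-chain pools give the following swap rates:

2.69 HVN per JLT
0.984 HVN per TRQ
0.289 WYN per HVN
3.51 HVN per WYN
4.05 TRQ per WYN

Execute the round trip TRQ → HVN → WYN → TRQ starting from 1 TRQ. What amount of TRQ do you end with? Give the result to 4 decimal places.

1.1517

1 TRQ × 0.984 = 0.984 HVN
0.984 HVN × 0.289 = 0.284376 WYN
0.284376 WYN × 4.05 = 1.1517228 TRQ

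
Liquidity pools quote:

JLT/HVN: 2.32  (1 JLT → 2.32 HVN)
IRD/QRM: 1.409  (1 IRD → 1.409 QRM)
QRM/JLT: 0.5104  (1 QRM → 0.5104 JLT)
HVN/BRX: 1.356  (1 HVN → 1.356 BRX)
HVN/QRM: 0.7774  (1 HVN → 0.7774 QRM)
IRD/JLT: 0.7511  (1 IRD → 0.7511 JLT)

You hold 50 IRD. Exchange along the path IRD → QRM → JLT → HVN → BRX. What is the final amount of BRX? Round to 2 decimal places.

50 IRD × 1.409 = 70.45 QRM
70.45 QRM × 0.5104 = 35.95768 JLT
35.95768 JLT × 2.32 = 83.4218176 HVN
83.4218176 HVN × 1.356 = 113.1199846656 BRX

113.12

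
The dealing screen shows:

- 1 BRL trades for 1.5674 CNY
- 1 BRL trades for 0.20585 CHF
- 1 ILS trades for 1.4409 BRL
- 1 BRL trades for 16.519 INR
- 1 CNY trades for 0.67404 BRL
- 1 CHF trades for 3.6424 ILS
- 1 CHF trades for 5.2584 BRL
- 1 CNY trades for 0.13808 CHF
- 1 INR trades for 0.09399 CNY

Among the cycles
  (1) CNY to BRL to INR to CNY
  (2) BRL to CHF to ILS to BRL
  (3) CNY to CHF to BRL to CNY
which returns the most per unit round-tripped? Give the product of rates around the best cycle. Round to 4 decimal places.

(1) 0.67404 × 16.519 × 0.09399 = 1.04653
(2) 0.20585 × 3.6424 × 1.4409 = 1.08037
(3) 0.13808 × 5.2584 × 1.5674 = 1.13806
Highest is cycle (3) at 1.1381 (>1, arbitrage).

1.1381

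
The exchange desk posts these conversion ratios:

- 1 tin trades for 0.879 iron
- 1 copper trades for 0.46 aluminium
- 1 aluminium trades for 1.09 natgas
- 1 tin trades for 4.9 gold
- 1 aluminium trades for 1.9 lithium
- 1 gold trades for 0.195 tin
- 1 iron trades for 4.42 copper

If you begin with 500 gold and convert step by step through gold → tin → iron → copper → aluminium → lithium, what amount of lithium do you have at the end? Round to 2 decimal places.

331.08

500 gold × 0.195 = 97.5 tin
97.5 tin × 0.879 = 85.7025 iron
85.7025 iron × 4.42 = 378.80505 copper
378.80505 copper × 0.46 = 174.250323 aluminium
174.250323 aluminium × 1.9 = 331.0756137 lithium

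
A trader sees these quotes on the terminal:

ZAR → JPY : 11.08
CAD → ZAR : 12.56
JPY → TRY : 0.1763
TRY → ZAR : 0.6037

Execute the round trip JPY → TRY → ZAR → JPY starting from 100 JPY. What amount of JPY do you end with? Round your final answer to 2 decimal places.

100 JPY × 0.1763 = 17.63 TRY
17.63 TRY × 0.6037 = 10.643231 ZAR
10.643231 ZAR × 11.08 = 117.92699948 JPY

117.93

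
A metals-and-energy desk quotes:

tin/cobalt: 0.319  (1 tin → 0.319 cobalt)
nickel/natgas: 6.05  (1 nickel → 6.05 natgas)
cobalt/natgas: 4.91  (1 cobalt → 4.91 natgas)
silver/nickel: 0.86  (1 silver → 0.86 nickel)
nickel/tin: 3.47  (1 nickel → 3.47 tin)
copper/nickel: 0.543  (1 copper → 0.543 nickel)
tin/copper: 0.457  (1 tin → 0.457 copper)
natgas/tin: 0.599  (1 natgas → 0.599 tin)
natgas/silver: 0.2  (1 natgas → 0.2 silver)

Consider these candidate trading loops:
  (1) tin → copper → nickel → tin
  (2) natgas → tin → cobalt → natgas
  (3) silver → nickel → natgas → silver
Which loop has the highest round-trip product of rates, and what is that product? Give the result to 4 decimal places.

1.0406

(1) 0.457 × 0.543 × 3.47 = 0.86108
(2) 0.599 × 0.319 × 4.91 = 0.93821
(3) 0.86 × 6.05 × 0.2 = 1.04060
Highest is cycle (3) at 1.0406 (>1, arbitrage).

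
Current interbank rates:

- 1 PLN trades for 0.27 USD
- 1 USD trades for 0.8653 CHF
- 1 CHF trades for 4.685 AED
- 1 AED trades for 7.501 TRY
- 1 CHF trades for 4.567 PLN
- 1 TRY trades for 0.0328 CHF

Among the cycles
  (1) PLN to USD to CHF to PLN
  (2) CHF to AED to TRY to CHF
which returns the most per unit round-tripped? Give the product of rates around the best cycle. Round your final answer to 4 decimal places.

1.1527

(1) 0.27 × 0.8653 × 4.567 = 1.06699
(2) 4.685 × 7.501 × 0.0328 = 1.15266
Highest is cycle (2) at 1.1527 (>1, arbitrage).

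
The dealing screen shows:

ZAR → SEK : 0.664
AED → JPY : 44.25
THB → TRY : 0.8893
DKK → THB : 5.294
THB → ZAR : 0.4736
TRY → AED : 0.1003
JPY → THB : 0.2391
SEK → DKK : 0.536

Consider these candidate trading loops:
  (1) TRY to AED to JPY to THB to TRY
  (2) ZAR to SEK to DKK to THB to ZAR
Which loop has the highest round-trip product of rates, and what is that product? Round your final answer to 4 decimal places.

(1) 0.1003 × 44.25 × 0.2391 × 0.8893 = 0.94372
(2) 0.664 × 0.536 × 5.294 × 0.4736 = 0.89234
Highest is cycle (1) at 0.9437 (≤1, no arbitrage).

0.9437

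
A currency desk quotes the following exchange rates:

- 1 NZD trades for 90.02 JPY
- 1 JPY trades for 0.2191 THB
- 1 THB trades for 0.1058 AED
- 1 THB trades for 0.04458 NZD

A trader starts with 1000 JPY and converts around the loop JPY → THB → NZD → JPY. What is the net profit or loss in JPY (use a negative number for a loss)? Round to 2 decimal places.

-120.73

1000 JPY × 0.2191 = 219.1 THB
219.1 THB × 0.04458 = 9.767478 NZD
9.767478 NZD × 90.02 = 879.26836956 JPY
Net change: 879.26836956 − 1000 = -120.73163044 JPY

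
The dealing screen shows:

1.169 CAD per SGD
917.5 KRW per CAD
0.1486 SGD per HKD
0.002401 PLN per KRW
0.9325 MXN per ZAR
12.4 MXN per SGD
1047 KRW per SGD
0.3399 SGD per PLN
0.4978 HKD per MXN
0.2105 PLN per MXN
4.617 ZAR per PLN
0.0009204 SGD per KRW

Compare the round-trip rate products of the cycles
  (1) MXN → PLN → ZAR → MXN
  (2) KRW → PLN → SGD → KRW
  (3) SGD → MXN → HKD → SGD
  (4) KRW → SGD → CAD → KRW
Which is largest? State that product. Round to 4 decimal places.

(1) 0.2105 × 4.617 × 0.9325 = 0.90628
(2) 0.002401 × 0.3399 × 1047 = 0.85446
(3) 12.4 × 0.4978 × 0.1486 = 0.91727
(4) 0.0009204 × 1.169 × 917.5 = 0.98718
Highest is cycle (4) at 0.9872 (≤1, no arbitrage).

0.9872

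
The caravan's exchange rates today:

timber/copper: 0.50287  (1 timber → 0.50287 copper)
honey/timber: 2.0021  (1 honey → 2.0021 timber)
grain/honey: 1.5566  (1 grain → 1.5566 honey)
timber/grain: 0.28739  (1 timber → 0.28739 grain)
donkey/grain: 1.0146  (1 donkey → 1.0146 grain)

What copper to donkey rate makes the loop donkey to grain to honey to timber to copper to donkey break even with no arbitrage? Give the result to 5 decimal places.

Known legs of the cycle: 1.0146 × 1.5566 × 2.0021 × 0.50287 = 1.59005950458437172
For no arbitrage the full-cycle product must be 1, so the missing rate is 1 / 1.59005950458437172 ≈ 0.6289073.

0.62891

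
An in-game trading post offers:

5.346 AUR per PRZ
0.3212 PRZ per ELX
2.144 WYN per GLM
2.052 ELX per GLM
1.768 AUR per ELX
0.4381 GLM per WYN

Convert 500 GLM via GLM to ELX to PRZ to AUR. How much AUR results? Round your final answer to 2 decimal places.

500 GLM × 2.052 = 1026 ELX
1026 ELX × 0.3212 = 329.5512 PRZ
329.5512 PRZ × 5.346 = 1761.7807152 AUR

1761.78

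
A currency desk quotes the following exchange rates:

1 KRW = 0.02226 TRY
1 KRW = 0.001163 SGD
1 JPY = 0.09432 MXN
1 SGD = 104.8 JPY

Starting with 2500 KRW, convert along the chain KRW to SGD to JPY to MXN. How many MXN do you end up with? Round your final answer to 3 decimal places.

2500 KRW × 0.001163 = 2.9075 SGD
2.9075 SGD × 104.8 = 304.706 JPY
304.706 JPY × 0.09432 = 28.73986992 MXN

28.740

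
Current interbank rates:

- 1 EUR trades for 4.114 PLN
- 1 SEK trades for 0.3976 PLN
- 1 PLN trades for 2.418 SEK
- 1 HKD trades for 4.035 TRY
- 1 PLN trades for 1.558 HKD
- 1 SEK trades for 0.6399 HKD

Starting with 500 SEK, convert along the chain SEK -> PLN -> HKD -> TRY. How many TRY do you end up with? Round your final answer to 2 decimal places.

500 SEK × 0.3976 = 198.8 PLN
198.8 PLN × 1.558 = 309.7304 HKD
309.7304 HKD × 4.035 = 1249.762164 TRY

1249.76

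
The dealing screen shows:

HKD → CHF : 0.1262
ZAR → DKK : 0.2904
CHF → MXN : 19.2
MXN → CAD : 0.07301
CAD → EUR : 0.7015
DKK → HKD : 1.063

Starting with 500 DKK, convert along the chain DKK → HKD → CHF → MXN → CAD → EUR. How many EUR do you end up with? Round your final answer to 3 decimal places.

500 DKK × 1.063 = 531.5 HKD
531.5 HKD × 0.1262 = 67.0753 CHF
67.0753 CHF × 19.2 = 1287.84576 MXN
1287.84576 MXN × 0.07301 = 94.0256189376 CAD
94.0256189376 CAD × 0.7015 = 65.9589716847264 EUR

65.959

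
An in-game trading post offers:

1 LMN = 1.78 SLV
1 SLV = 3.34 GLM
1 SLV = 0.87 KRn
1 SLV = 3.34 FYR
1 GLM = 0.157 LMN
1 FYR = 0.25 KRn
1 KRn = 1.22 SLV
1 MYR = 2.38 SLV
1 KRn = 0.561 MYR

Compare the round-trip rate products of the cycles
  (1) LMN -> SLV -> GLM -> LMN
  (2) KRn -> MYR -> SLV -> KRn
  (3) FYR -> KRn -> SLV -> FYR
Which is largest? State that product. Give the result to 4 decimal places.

1.1616

(1) 1.78 × 3.34 × 0.157 = 0.93340
(2) 0.561 × 2.38 × 0.87 = 1.16161
(3) 0.25 × 1.22 × 3.34 = 1.01870
Highest is cycle (2) at 1.1616 (>1, arbitrage).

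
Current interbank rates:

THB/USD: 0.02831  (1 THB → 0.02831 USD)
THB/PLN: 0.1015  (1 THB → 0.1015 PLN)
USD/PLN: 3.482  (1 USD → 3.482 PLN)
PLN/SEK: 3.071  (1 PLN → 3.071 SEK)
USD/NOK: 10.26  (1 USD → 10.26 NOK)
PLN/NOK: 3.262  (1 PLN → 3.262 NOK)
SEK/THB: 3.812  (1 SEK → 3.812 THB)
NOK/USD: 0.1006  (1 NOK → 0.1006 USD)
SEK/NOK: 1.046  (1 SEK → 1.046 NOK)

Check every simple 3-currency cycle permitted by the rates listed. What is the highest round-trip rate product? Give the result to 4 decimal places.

SEK→THB→PLN→SEK: 3.812 × 0.1015 × 3.071 = 1.18823
NOK→USD→PLN→NOK: 0.1006 × 3.482 × 3.262 = 1.14264
Maximum is SEK→THB→PLN→SEK at 1.1882; arbitrage exists.

1.1882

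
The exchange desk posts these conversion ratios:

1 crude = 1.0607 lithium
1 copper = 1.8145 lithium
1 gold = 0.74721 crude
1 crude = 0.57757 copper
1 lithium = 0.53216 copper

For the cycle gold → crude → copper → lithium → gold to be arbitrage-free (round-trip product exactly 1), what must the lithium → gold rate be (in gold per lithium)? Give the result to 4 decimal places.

1.2770

Known legs of the cycle: 0.74721 × 0.57757 × 1.8145 = 0.78307665161565
For no arbitrage the full-cycle product must be 1, so the missing rate is 1 / 0.78307665161565 ≈ 1.277014.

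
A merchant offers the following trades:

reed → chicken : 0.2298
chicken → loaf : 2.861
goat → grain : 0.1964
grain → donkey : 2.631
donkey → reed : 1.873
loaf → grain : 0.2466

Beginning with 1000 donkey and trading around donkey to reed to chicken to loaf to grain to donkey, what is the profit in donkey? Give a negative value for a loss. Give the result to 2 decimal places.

1000 donkey × 1.873 = 1873 reed
1873 reed × 0.2298 = 430.4154 chicken
430.4154 chicken × 2.861 = 1231.4184594 loaf
1231.4184594 loaf × 0.2466 = 303.66779208804 grain
303.66779208804 grain × 2.631 = 798.94996098363324 donkey
Net change: 798.94996098363324 − 1000 = -201.05003901636676 donkey

-201.05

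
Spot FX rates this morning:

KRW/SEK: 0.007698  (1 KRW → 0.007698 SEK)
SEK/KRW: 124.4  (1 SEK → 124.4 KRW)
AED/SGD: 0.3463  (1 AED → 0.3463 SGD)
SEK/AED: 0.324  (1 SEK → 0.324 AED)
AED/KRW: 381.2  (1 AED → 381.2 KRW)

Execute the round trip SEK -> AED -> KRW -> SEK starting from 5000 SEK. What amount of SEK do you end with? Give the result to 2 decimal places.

5000 SEK × 0.324 = 1620 AED
1620 AED × 381.2 = 617544 KRW
617544 KRW × 0.007698 = 4753.853712 SEK

4753.85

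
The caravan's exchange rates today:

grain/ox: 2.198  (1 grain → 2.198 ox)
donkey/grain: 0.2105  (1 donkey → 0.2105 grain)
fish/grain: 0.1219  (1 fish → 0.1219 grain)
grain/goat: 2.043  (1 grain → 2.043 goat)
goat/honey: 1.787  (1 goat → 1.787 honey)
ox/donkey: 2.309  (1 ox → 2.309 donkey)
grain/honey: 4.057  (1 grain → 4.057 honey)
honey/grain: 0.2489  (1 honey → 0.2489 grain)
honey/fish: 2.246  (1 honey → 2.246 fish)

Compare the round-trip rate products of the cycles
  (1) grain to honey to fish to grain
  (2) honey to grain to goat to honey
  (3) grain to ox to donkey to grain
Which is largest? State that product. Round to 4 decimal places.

(1) 4.057 × 2.246 × 0.1219 = 1.11076
(2) 0.2489 × 2.043 × 1.787 = 0.90869
(3) 2.198 × 2.309 × 0.2105 = 1.06833
Highest is cycle (1) at 1.1108 (>1, arbitrage).

1.1108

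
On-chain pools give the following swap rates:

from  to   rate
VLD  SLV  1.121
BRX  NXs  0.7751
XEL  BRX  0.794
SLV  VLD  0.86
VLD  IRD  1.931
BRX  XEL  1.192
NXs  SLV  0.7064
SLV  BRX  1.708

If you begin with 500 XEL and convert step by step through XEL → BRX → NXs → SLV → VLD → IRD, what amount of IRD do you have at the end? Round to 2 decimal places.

500 XEL × 0.794 = 397 BRX
397 BRX × 0.7751 = 307.7147 NXs
307.7147 NXs × 0.7064 = 217.36966408 SLV
217.36966408 SLV × 0.86 = 186.9379111088 VLD
186.9379111088 VLD × 1.931 = 360.9771063510928 IRD

360.98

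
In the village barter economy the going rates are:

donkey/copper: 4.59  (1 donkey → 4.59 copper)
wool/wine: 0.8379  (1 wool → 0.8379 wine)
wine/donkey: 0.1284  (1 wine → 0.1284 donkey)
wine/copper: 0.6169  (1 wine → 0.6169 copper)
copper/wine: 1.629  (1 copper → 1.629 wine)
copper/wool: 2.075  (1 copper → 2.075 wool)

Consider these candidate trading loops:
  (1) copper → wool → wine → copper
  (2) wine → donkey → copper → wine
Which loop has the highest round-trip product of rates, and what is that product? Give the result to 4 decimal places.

(1) 2.075 × 0.8379 × 0.6169 = 1.07257
(2) 0.1284 × 4.59 × 1.629 = 0.96006
Highest is cycle (1) at 1.0726 (>1, arbitrage).

1.0726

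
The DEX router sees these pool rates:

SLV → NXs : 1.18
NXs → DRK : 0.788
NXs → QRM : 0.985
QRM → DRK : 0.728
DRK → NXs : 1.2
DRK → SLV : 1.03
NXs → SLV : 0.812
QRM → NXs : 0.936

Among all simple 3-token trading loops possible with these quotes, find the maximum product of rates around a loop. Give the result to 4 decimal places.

0.9577

DRK→SLV→NXs→DRK: 1.03 × 1.18 × 0.788 = 0.95774
DRK→NXs→QRM→DRK: 1.2 × 0.985 × 0.728 = 0.86050
Maximum is DRK→SLV→NXs→DRK at 0.9577; no arbitrage — every cycle loses value.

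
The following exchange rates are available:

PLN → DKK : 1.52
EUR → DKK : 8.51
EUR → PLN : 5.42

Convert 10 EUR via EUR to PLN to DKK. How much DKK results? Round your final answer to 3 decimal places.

82.384

10 EUR × 5.42 = 54.2 PLN
54.2 PLN × 1.52 = 82.384 DKK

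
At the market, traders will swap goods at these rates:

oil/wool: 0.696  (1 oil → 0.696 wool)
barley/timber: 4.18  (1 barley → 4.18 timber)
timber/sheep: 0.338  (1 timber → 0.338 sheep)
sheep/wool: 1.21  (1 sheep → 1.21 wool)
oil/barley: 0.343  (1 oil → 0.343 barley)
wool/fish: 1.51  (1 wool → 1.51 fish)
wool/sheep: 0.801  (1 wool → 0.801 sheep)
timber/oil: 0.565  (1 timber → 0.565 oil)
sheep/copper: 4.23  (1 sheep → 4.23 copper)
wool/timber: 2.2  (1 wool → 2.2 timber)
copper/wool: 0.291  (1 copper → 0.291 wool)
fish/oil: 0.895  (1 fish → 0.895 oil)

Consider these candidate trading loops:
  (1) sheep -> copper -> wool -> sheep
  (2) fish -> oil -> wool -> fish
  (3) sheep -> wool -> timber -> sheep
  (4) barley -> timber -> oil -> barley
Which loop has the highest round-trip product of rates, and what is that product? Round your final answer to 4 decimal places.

0.9860

(1) 4.23 × 0.291 × 0.801 = 0.98597
(2) 0.895 × 0.696 × 1.51 = 0.94061
(3) 1.21 × 2.2 × 0.338 = 0.89976
(4) 4.18 × 0.565 × 0.343 = 0.81006
Highest is cycle (1) at 0.9860 (≤1, no arbitrage).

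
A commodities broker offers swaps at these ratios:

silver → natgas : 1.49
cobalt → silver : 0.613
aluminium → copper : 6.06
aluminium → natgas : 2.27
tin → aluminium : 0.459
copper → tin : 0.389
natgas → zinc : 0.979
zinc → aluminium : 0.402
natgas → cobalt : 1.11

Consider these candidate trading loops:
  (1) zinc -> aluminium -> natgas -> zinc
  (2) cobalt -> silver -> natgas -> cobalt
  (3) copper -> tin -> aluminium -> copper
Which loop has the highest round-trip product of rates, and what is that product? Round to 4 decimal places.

1.0820

(1) 0.402 × 2.27 × 0.979 = 0.89338
(2) 0.613 × 1.49 × 1.11 = 1.01384
(3) 0.389 × 0.459 × 6.06 = 1.08202
Highest is cycle (3) at 1.0820 (>1, arbitrage).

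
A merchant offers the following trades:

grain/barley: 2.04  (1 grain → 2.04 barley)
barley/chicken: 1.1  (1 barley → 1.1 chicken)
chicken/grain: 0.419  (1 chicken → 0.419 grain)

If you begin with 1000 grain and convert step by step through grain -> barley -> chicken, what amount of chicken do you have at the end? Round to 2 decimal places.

1000 grain × 2.04 = 2040 barley
2040 barley × 1.1 = 2244 chicken

2244.00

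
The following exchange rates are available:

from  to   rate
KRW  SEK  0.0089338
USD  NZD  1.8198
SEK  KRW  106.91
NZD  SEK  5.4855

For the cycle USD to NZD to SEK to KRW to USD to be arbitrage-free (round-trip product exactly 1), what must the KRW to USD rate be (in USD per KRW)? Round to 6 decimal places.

Known legs of the cycle: 1.8198 × 5.4855 × 106.91 = 1067.230454139
For no arbitrage the full-cycle product must be 1, so the missing rate is 1 / 1067.230454139 ≈ 0.00093700.

0.000937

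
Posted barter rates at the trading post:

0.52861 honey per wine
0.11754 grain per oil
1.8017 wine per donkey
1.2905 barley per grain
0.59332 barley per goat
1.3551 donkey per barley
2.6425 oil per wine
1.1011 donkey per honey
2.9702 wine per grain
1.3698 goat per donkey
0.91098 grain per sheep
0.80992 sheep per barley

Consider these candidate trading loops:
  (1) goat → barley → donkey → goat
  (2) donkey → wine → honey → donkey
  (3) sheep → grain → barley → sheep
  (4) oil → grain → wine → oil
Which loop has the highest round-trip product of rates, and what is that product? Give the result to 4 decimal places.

(1) 0.59332 × 1.3551 × 1.3698 = 1.10133
(2) 1.8017 × 0.52861 × 1.1011 = 1.04868
(3) 0.91098 × 1.2905 × 0.80992 = 0.95216
(4) 0.11754 × 2.9702 × 2.6425 = 0.92254
Highest is cycle (1) at 1.1013 (>1, arbitrage).

1.1013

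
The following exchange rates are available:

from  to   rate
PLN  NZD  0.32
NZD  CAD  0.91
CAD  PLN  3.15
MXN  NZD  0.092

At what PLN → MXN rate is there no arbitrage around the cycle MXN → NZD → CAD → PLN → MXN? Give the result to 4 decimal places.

Known legs of the cycle: 0.092 × 0.91 × 3.15 = 0.263718
For no arbitrage the full-cycle product must be 1, so the missing rate is 1 / 0.263718 ≈ 3.791929.

3.7919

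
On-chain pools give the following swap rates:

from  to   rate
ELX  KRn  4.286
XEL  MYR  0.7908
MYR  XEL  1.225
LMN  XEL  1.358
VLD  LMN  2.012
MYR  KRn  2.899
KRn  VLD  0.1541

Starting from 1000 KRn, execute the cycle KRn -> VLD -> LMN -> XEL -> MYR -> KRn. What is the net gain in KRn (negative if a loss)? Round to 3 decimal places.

1000 KRn × 0.1541 = 154.1 VLD
154.1 VLD × 2.012 = 310.0492 LMN
310.0492 LMN × 1.358 = 421.0468136 XEL
421.0468136 XEL × 0.7908 = 332.96382019488 MYR
332.96382019488 MYR × 2.899 = 965.26211474495712 KRn
Net change: 965.26211474495712 − 1000 = -34.73788525504288 KRn

-34.738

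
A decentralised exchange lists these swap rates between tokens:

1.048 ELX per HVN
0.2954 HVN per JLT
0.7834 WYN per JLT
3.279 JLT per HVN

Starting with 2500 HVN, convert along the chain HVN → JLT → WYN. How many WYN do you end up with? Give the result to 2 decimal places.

2500 HVN × 3.279 = 8197.5 JLT
8197.5 JLT × 0.7834 = 6421.9215 WYN

6421.92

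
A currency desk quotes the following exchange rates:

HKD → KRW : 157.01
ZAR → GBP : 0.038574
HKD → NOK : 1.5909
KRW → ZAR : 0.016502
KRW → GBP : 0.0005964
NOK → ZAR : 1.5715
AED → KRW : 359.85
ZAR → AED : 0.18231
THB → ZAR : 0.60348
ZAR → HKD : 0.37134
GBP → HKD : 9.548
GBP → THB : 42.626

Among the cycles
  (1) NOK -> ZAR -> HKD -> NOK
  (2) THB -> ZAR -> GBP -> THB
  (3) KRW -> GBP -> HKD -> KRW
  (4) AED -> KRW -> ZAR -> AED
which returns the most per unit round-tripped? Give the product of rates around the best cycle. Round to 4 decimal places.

1.0826

(1) 1.5715 × 0.37134 × 1.5909 = 0.92839
(2) 0.60348 × 0.038574 × 42.626 = 0.99228
(3) 0.0005964 × 9.548 × 157.01 = 0.89408
(4) 359.85 × 0.016502 × 0.18231 = 1.08260
Highest is cycle (4) at 1.0826 (>1, arbitrage).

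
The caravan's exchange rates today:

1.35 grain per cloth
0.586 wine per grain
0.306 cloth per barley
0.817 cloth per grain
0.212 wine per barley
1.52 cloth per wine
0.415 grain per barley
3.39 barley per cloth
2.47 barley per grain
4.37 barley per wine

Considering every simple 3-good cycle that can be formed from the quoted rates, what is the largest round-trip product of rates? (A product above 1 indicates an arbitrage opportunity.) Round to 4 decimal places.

1.2025

cloth→grain→wine→cloth: 1.35 × 0.586 × 1.52 = 1.20247
barley→grain→cloth→barley: 0.415 × 0.817 × 3.39 = 1.14940
barley→wine→cloth→barley: 0.212 × 1.52 × 3.39 = 1.09239
barley→grain→wine→barley: 0.415 × 0.586 × 4.37 = 1.06274
barley→cloth→grain→barley: 0.306 × 1.35 × 2.47 = 1.02036
Maximum is cloth→grain→wine→cloth at 1.2025; arbitrage exists.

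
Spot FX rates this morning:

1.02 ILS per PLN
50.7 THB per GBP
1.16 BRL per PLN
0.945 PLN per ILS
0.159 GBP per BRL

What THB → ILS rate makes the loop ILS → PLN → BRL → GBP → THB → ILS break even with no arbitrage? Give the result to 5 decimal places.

Known legs of the cycle: 0.945 × 1.16 × 0.159 × 50.7 = 8.83679706
For no arbitrage the full-cycle product must be 1, so the missing rate is 1 / 8.83679706 ≈ 0.1131632.

0.11316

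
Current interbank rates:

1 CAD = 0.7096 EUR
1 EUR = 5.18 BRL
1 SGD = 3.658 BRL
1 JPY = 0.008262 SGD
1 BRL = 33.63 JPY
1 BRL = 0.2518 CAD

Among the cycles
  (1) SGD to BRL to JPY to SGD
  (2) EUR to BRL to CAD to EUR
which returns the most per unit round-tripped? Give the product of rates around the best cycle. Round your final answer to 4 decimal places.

(1) 3.658 × 33.63 × 0.008262 = 1.01638
(2) 5.18 × 0.2518 × 0.7096 = 0.92555
Highest is cycle (1) at 1.0164 (>1, arbitrage).

1.0164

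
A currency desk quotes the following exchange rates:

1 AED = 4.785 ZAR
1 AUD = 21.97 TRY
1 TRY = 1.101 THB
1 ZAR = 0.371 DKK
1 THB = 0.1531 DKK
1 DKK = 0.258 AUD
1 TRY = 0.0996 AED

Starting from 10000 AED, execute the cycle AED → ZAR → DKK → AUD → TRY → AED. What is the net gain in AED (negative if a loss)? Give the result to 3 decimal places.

10000 AED × 4.785 = 47850 ZAR
47850 ZAR × 0.371 = 17752.35 DKK
17752.35 DKK × 0.258 = 4580.1063 AUD
4580.1063 AUD × 21.97 = 100624.935411 TRY
100624.935411 TRY × 0.0996 = 10022.2435669356 AED
Net change: 10022.2435669356 − 10000 = 22.2435669356 AED

22.244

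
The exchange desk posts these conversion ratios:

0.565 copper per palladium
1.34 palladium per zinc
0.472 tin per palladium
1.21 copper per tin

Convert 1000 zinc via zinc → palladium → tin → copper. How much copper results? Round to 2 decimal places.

1000 zinc × 1.34 = 1340 palladium
1340 palladium × 0.472 = 632.48 tin
632.48 tin × 1.21 = 765.3008 copper

765.30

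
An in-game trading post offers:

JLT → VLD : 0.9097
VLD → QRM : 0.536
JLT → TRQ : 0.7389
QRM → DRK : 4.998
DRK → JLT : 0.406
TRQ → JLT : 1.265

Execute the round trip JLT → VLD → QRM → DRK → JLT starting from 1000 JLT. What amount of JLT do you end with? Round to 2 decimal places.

989.43

1000 JLT × 0.9097 = 909.7 VLD
909.7 VLD × 0.536 = 487.5992 QRM
487.5992 QRM × 4.998 = 2437.0208016 DRK
2437.0208016 DRK × 0.406 = 989.4304454496 JLT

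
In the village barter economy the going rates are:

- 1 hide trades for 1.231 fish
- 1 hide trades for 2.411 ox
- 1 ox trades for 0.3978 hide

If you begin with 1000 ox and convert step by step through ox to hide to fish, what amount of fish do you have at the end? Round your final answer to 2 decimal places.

489.69

1000 ox × 0.3978 = 397.8 hide
397.8 hide × 1.231 = 489.6918 fish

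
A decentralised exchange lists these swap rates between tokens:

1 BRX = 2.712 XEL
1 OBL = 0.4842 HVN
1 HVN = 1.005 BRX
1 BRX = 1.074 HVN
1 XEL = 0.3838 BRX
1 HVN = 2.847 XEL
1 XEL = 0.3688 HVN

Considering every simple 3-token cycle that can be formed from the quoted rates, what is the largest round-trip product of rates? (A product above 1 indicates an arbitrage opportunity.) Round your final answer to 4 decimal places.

1.1735

HVN→XEL→BRX→HVN: 2.847 × 0.3838 × 1.074 = 1.17354
HVN→BRX→XEL→HVN: 1.005 × 2.712 × 0.3688 = 1.00519
Maximum is HVN→XEL→BRX→HVN at 1.1735; arbitrage exists.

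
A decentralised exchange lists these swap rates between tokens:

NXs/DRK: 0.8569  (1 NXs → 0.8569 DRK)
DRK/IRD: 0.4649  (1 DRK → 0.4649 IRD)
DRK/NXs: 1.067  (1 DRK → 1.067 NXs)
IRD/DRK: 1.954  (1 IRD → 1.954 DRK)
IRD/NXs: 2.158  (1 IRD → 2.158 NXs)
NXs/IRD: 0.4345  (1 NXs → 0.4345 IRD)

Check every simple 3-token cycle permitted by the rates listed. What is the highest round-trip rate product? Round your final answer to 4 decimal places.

0.9059

IRD→DRK→NXs→IRD: 1.954 × 1.067 × 0.4345 = 0.90590
IRD→NXs→DRK→IRD: 2.158 × 0.8569 × 0.4649 = 0.85969
Maximum is IRD→DRK→NXs→IRD at 0.9059; no arbitrage — every cycle loses value.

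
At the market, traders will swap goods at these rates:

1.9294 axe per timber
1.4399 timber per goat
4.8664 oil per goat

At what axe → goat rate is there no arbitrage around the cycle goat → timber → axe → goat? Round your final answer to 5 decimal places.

Known legs of the cycle: 1.4399 × 1.9294 = 2.77814306
For no arbitrage the full-cycle product must be 1, so the missing rate is 1 / 2.77814306 ≈ 0.3599527.

0.35995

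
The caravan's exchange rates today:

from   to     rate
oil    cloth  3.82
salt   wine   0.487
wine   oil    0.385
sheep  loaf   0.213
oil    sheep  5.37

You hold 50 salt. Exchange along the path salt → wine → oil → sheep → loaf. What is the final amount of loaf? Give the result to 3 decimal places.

50 salt × 0.487 = 24.35 wine
24.35 wine × 0.385 = 9.37475 oil
9.37475 oil × 5.37 = 50.3424075 sheep
50.3424075 sheep × 0.213 = 10.7229327975 loaf

10.723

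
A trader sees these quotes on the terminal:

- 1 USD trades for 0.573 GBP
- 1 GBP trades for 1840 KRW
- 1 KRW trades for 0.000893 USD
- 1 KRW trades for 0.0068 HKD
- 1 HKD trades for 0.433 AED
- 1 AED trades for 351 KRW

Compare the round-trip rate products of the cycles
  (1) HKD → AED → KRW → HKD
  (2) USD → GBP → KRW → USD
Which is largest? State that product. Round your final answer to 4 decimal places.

(1) 0.433 × 351 × 0.0068 = 1.03348
(2) 0.573 × 1840 × 0.000893 = 0.94151
Highest is cycle (1) at 1.0335 (>1, arbitrage).

1.0335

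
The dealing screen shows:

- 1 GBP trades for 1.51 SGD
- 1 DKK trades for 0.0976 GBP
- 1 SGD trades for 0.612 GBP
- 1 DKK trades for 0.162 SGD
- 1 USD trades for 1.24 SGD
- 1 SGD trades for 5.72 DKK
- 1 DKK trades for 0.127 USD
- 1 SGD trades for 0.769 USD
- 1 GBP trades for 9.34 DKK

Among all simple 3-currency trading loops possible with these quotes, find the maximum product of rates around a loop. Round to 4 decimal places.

SGD→GBP→DKK→SGD: 0.612 × 9.34 × 0.162 = 0.92600
USD→SGD→DKK→USD: 1.24 × 5.72 × 0.127 = 0.90079
SGD→DKK→GBP→SGD: 5.72 × 0.0976 × 1.51 = 0.84299
Maximum is SGD→GBP→DKK→SGD at 0.9260; no arbitrage — every cycle loses value.

0.9260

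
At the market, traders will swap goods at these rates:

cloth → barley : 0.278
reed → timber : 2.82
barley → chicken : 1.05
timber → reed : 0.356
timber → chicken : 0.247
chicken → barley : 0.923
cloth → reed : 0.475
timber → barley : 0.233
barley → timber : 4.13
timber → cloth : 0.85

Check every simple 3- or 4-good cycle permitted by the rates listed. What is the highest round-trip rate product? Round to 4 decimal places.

1.1386

reed→timber→cloth→reed: 2.82 × 0.85 × 0.475 = 1.13858
barley→timber→cloth→barley: 4.13 × 0.85 × 0.278 = 0.97592
barley→timber→chicken→barley: 4.13 × 0.247 × 0.923 = 0.94156
Maximum is reed→timber→cloth→reed at 1.1386; arbitrage exists.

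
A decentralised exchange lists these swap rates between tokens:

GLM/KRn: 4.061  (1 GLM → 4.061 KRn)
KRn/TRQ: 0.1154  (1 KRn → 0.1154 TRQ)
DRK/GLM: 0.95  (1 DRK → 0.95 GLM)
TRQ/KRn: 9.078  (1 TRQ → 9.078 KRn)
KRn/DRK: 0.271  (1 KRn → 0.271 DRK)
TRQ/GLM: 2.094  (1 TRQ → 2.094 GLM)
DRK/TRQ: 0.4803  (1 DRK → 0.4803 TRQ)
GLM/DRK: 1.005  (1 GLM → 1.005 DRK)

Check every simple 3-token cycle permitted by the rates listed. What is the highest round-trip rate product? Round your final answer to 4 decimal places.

DRK→TRQ→KRn→DRK: 0.4803 × 9.078 × 0.271 = 1.18160
DRK→GLM→KRn→DRK: 0.95 × 4.061 × 0.271 = 1.04550
DRK→TRQ→GLM→DRK: 0.4803 × 2.094 × 1.005 = 1.01078
GLM→KRn→TRQ→GLM: 4.061 × 0.1154 × 2.094 = 0.98133
Maximum is DRK→TRQ→KRn→DRK at 1.1816; arbitrage exists.

1.1816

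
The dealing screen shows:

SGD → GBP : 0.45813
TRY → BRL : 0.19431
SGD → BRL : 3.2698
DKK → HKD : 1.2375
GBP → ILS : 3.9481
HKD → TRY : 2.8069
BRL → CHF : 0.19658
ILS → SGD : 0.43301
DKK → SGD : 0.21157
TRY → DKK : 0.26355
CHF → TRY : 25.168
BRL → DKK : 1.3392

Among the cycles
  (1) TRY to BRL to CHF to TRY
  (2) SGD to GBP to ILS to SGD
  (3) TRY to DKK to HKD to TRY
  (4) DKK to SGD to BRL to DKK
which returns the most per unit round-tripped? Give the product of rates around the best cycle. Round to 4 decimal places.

(1) 0.19431 × 0.19658 × 25.168 = 0.96135
(2) 0.45813 × 3.9481 × 0.43301 = 0.78320
(3) 0.26355 × 1.2375 × 2.8069 = 0.91545
(4) 0.21157 × 3.2698 × 1.3392 = 0.92645
Highest is cycle (1) at 0.9614 (≤1, no arbitrage).

0.9614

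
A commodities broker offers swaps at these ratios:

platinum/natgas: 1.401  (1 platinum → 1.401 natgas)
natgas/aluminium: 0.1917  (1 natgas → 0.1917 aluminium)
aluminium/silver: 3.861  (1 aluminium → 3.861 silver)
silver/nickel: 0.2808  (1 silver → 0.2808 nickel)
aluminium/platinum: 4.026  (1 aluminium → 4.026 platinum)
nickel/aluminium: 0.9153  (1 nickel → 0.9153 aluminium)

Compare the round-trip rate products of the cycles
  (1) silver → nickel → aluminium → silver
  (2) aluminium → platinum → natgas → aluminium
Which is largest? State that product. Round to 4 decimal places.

1.0813

(1) 0.2808 × 0.9153 × 3.861 = 0.99234
(2) 4.026 × 1.401 × 0.1917 = 1.08127
Highest is cycle (2) at 1.0813 (>1, arbitrage).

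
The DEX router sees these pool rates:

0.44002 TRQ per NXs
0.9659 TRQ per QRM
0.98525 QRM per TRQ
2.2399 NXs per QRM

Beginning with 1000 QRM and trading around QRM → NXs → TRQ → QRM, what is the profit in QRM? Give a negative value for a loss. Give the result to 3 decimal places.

1000 QRM × 2.2399 = 2239.9 NXs
2239.9 NXs × 0.44002 = 985.600798 TRQ
985.600798 TRQ × 0.98525 = 971.0631862295 QRM
Net change: 971.0631862295 − 1000 = -28.9368137705 QRM

-28.937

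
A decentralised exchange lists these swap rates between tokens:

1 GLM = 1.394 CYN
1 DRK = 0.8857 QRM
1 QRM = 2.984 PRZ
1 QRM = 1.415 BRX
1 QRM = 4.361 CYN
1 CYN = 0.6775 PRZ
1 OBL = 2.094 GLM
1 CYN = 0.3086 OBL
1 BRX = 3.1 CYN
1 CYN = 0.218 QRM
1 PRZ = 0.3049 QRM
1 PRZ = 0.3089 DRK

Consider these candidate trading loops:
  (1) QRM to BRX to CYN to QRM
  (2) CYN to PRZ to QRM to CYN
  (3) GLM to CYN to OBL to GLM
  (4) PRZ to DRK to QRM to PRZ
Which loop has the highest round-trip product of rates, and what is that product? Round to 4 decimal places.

(1) 1.415 × 3.1 × 0.218 = 0.95626
(2) 0.6775 × 0.3049 × 4.361 = 0.90085
(3) 1.394 × 0.3086 × 2.094 = 0.90081
(4) 0.3089 × 0.8857 × 2.984 = 0.81640
Highest is cycle (1) at 0.9563 (≤1, no arbitrage).

0.9563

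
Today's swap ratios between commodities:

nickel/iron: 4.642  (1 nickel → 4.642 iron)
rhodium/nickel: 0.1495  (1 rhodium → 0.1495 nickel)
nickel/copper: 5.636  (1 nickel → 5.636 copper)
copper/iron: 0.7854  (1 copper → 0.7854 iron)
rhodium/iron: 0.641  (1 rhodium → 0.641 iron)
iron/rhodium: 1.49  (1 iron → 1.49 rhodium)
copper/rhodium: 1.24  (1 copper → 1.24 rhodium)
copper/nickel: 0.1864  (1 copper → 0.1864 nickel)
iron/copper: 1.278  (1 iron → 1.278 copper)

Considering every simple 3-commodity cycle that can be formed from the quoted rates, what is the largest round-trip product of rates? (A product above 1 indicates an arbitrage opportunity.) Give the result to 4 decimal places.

1.1058

iron→copper→nickel→iron: 1.278 × 0.1864 × 4.642 = 1.10581
rhodium→nickel→copper→rhodium: 0.1495 × 5.636 × 1.24 = 1.04480
rhodium→nickel→iron→rhodium: 0.1495 × 4.642 × 1.49 = 1.03403
rhodium→iron→copper→rhodium: 0.641 × 1.278 × 1.24 = 1.01581
Maximum is iron→copper→nickel→iron at 1.1058; arbitrage exists.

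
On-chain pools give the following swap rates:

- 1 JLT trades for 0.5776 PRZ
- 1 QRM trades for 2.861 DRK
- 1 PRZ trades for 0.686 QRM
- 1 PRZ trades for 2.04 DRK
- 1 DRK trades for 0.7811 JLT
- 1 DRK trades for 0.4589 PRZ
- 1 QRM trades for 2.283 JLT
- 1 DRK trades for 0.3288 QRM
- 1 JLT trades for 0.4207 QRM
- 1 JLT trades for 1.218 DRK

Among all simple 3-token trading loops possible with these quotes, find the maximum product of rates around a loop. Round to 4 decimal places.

DRK→JLT→QRM→DRK: 0.7811 × 0.4207 × 2.861 = 0.94015
PRZ→DRK→JLT→PRZ: 2.04 × 0.7811 × 0.5776 = 0.92037
DRK→QRM→JLT→DRK: 0.3288 × 2.283 × 1.218 = 0.91429
PRZ→QRM→JLT→PRZ: 0.686 × 2.283 × 0.5776 = 0.90460
PRZ→QRM→DRK→PRZ: 0.686 × 2.861 × 0.4589 = 0.90066
Maximum is DRK→JLT→QRM→DRK at 0.9401; no arbitrage — every cycle loses value.

0.9401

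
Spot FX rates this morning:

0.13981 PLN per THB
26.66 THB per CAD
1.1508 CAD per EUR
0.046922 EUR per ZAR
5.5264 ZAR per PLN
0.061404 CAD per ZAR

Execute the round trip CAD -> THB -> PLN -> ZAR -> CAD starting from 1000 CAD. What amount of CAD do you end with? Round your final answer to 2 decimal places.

1264.85

1000 CAD × 26.66 = 26660 THB
26660 THB × 0.13981 = 3727.3346 PLN
3727.3346 PLN × 5.5264 = 20598.74193344 ZAR
20598.74193344 ZAR × 0.061404 = 1264.84514968094976 CAD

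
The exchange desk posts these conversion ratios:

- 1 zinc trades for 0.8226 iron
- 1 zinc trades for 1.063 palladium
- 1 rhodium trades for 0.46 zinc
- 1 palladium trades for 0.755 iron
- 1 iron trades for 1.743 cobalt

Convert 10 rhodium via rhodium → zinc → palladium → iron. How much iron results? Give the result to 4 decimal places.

3.6918

10 rhodium × 0.46 = 4.6 zinc
4.6 zinc × 1.063 = 4.8898 palladium
4.8898 palladium × 0.755 = 3.691799 iron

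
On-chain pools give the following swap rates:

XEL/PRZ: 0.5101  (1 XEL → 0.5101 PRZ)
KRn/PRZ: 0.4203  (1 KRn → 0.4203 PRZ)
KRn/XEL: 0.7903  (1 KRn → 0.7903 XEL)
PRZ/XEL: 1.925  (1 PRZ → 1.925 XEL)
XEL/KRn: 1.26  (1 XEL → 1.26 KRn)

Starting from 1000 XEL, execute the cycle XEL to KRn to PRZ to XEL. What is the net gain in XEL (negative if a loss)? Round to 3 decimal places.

1000 XEL × 1.26 = 1260 KRn
1260 KRn × 0.4203 = 529.578 PRZ
529.578 PRZ × 1.925 = 1019.43765 XEL
Net change: 1019.43765 − 1000 = 19.43765 XEL

19.438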